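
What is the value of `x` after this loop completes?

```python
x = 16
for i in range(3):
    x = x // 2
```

Halve 3 times: 16 // 2^3 = 2
`x` takes the values: 16 → 8 → 4 → 2

Answer: 2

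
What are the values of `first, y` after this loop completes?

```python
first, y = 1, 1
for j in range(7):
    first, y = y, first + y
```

Fibonacci: after 7 iterations
`first, y` takes the values: (1, 1) → (1, 2) → (2, 3) → (3, 5) → (5, 8) → (8, 13) → (13, 21) → (21, 34)

Answer: 21, 34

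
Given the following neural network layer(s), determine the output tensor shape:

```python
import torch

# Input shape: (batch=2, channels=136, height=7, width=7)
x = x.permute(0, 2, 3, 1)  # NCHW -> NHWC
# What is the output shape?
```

Input: (2, 136, 7, 7) -> Output: (2, 7, 7, 136)

Answer: (2, 7, 7, 136)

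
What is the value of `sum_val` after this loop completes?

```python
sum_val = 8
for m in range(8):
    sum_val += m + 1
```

Start at 8, add 1 to 8 = 44
`sum_val` takes the values: 8 → 9 → 11 → 14 → 18 → 23 → 29 → 36 → 44

Answer: 44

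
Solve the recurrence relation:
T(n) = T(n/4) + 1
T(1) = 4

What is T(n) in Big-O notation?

Each step divides n by 4 and adds 1. After log_4(n) steps we reach T(1)=4. So T(n) = 1·log_4(n) + 4 = O(log n).

Answer: O(log n)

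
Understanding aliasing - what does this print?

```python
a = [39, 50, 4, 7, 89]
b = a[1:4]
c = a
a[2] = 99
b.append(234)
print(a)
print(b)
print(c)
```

Key concept: slice vs alias.
Step by step:
`a = [39, 50, 4, 7, 89]` → a = [39, 50, 4, 7, 89]
`b = a[1:4]` → b = [50, 4, 7]
`c = a` → c = [39, 50, 4, 7, 89] (same object as a)
`a[2] = 99` → a = [39, 50, 99, 7, 89] (same object as c); c = [39, 50, 99, 7, 89] (same object as a)
`b.append(234)` → b = [50, 4, 7, 234]
`print(a)` → prints [39, 50, 99, 7, 89]
`print(b)` → prints [50, 4, 7, 234]
`print(c)` → prints [39, 50, 99, 7, 89]

Answer:
[39, 50, 99, 7, 89]
[50, 4, 7, 234]
[39, 50, 99, 7, 89]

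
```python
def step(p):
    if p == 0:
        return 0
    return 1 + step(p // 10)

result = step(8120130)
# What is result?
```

Count of digits of 8120130: 7

Answer: 7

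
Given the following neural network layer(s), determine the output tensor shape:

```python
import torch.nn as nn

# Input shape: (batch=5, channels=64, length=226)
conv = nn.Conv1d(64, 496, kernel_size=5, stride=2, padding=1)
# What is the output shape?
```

Input: (5, 64, 226) -> Output: (5, 496, 112)

Answer: (5, 496, 112)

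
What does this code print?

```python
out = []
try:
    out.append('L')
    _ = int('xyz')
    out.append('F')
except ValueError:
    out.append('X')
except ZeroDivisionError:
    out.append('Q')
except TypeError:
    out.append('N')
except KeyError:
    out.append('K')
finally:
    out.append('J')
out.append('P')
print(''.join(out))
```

Execution trace: 'L' (try body) → 'X' (except ValueError) → 'J' (finally) → 'P' (after the try/except). Output: LXJP

Answer: LXJP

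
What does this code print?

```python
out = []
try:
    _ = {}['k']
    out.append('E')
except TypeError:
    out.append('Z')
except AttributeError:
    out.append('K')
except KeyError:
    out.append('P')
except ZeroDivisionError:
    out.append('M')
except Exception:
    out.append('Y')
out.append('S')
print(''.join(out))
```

Execution trace: 'P' (except KeyError) → 'S' (after the try/except). Output: PS

Answer: PS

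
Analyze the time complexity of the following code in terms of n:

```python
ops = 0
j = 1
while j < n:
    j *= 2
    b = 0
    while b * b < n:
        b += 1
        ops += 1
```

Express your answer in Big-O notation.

Each loop level contributes: log n × √n. Multiplying the contributions gives O(√n log n).

Answer: O(√n log n)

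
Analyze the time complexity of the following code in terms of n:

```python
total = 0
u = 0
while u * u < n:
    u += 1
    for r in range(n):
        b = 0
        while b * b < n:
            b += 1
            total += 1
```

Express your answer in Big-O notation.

Each loop level contributes: √n × n × √n. Multiplying the contributions gives O(n^2).

Answer: O(n^2)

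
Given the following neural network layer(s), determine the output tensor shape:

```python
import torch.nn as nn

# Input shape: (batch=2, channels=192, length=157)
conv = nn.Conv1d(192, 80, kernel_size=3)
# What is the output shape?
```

Input: (2, 192, 157) -> Output: (2, 80, 155)

Answer: (2, 80, 155)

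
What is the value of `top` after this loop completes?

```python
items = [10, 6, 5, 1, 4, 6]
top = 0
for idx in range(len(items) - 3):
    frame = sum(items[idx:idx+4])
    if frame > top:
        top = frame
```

Max sum of 4-element window in [10, 6, 5, 1, 4, 6]
`top` takes the values: 0 → 22

Answer: 22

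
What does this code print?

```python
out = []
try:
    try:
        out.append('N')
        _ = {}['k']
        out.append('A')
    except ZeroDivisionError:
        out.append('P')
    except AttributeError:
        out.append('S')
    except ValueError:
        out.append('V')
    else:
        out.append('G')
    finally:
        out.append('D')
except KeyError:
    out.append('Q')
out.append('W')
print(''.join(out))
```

Execution trace: 'N' (try body) → 'D' (finally) → 'Q' (outer except KeyError) → 'W' (after the try/except). Output: NDQW

Answer: NDQW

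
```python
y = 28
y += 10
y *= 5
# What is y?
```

Trace:
`y = 28` → y = 28
`y += 10` → y = 38
`y *= 5` → y = 190
So y = 190

Answer: 190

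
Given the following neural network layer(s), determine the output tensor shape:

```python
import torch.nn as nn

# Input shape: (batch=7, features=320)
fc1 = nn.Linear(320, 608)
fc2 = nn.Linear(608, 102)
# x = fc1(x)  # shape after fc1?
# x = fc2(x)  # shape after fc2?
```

Input: (7, 320) -> after fc1: (7, 608) -> Output: (7, 102)

Answer: (7, 102)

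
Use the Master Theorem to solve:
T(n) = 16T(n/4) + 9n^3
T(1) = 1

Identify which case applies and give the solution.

a=16, b=4, f(n)=9n^3. log_4(16) = 2. Since c=3 > 2 and the regularity condition holds (16(n/4)^3 = (16/4^3)n^3 with 16/4^3 < 1), Case 3 applies: T(n) = Θ(f(n)) = O(n^3).

Answer: O(n^3) - Case 3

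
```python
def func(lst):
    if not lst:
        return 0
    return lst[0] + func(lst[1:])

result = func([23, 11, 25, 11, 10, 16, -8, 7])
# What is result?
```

23 + 11 + 25 + 11 + 10 + 16 + (-8) + 7 + 0 = 95

Answer: 95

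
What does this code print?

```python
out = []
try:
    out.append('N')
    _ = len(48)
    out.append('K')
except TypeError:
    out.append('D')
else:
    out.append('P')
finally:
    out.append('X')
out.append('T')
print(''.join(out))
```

Execution trace: 'N' (try body) → 'D' (except TypeError) → 'X' (finally) → 'T' (after the try/except). Output: NDXT

Answer: NDXT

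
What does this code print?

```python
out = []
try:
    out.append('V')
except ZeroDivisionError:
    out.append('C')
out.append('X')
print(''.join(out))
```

Execution trace: 'V' (try body, no exception) → 'X' (after the try/except). Output: VX

Answer: VX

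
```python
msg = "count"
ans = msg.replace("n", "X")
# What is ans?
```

Trace:
`msg = "count"` → msg = 'count'
`ans = msg.replace("n", "X")` → ans = 'couXt'
So ans = 'couXt'

Answer: 'couXt'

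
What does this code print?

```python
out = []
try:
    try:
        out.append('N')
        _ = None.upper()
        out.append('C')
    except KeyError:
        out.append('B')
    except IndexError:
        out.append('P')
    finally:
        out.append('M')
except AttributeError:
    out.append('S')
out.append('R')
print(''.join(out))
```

Execution trace: 'N' (try body) → 'M' (finally) → 'S' (outer except AttributeError) → 'R' (after the try/except). Output: NMSR

Answer: NMSR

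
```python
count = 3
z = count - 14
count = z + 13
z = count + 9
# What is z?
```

Trace:
`count = 3` → count = 3
`z = count - 14` → z = -11
`count = z + 13` → count = 2
`z = count + 9` → z = 11
So z = 11

Answer: 11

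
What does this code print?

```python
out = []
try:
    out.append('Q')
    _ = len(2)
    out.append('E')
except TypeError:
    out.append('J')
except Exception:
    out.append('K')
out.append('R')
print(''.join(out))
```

Execution trace: 'Q' (try body) → 'J' (except TypeError) → 'R' (after the try/except). Output: QJR

Answer: QJR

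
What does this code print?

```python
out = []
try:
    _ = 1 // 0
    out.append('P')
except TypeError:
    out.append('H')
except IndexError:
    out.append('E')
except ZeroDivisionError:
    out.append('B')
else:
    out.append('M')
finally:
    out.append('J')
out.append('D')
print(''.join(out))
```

Execution trace: 'B' (except ZeroDivisionError) → 'J' (finally) → 'D' (after the try/except). Output: BJD

Answer: BJD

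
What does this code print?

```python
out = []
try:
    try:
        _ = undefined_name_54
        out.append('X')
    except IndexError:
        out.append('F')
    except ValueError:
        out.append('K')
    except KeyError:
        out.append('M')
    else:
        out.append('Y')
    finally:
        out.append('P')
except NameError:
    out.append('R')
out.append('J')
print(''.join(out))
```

Execution trace: 'P' (finally) → 'R' (outer except NameError) → 'J' (after the try/except). Output: PRJ

Answer: PRJ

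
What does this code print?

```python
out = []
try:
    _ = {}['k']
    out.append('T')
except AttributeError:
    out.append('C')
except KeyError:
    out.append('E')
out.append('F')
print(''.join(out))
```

Execution trace: 'E' (except KeyError) → 'F' (after the try/except). Output: EF

Answer: EF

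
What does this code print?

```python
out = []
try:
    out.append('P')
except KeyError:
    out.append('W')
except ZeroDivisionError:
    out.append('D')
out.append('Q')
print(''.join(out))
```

Execution trace: 'P' (try body, no exception) → 'Q' (after the try/except). Output: PQ

Answer: PQ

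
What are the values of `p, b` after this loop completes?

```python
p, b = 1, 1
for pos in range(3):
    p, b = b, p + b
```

Fibonacci: after 3 iterations
`p, b` takes the values: (1, 1) → (1, 2) → (2, 3) → (3, 5)

Answer: 3, 5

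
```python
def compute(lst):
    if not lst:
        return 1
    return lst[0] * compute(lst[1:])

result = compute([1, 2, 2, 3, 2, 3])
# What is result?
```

Product over [1, 2, 2, 3, 2, 3] = 1 * 2 * 2 * 3 * 2 * 3 = 72

Answer: 72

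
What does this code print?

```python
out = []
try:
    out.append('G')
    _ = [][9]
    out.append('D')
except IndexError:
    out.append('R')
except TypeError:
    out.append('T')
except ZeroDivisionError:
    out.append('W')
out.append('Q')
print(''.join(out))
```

Execution trace: 'G' (try body) → 'R' (except IndexError) → 'Q' (after the try/except). Output: GRQ

Answer: GRQ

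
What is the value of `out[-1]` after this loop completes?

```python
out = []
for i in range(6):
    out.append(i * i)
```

Last element of squares 0 to 5
`out` takes the values: [] → [0] → [0, 1] → [0, 1, 4] → [0, 1, 4, 9] → [0, 1, 4, 9, 16] → [0, 1, 4, 9, 16, 25]
So `out[-1]` = 25

Answer: 25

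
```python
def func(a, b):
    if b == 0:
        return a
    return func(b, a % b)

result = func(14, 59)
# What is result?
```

func(14, 59) -> func(59, 14) -> func(14, 3) -> func(3, 2) -> func(2, 1) -> func(1, 0) -> 1

Answer: 1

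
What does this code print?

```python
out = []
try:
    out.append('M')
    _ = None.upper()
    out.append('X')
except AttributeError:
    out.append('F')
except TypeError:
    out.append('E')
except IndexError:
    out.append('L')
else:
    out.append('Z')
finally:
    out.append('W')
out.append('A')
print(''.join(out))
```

Execution trace: 'M' (try body) → 'F' (except AttributeError) → 'W' (finally) → 'A' (after the try/except). Output: MFWA

Answer: MFWA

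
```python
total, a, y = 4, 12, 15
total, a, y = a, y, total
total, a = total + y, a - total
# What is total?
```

Trace:
`total, a, y = 4, 12, 15` → total = 4; a = 12; y = 15
`total, a, y = a, y, total` → total = 12; a = 15; y = 4
`total, a = total + y, a - total` → total = 16; a = 3
So total = 16

Answer: 16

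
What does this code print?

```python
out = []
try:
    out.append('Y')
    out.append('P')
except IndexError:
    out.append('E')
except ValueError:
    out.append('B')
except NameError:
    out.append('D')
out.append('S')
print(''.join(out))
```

Execution trace: 'Y' (try body) → 'P' (try body, no exception) → 'S' (after the try/except). Output: YPS

Answer: YPS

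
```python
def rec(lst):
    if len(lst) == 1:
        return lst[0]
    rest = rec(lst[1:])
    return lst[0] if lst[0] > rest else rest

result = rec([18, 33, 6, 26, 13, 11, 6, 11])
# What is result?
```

Recursive max over [18, 33, 6, 26, 13, 11, 6, 11] = 33

Answer: 33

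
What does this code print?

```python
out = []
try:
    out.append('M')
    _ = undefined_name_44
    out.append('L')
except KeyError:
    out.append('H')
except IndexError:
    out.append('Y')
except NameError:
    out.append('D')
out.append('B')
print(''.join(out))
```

Execution trace: 'M' (try body) → 'D' (except NameError) → 'B' (after the try/except). Output: MDB

Answer: MDB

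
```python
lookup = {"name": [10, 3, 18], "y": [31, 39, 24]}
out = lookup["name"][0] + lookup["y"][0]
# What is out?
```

Trace:
`lookup = {"name": [10, 3, 18], "y": [31, 39, 24]}` → lookup = {'name': [10, 3, 18], 'y': [31, 39, 24]}
`out = lookup["name"][0] + lookup["y"][0]` → out = 41
So out = 41

Answer: 41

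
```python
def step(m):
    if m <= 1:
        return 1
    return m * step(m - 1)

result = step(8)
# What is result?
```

step(8) = 8 * 7 * 6 * 5 * 4 * 3 * 2 * 1 = 40320

Answer: 40320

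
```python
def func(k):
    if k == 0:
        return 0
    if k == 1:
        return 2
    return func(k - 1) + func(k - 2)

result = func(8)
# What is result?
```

Build up from base cases: func(0)=0, func(1)=2, func(2)=2, func(3)=4, func(4)=6, func(5)=10, func(6)=16, ..., func(8)=42

Answer: 42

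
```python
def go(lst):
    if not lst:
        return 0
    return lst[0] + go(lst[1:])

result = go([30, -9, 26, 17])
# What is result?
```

30 + (-9) + 26 + 17 + 0 = 64

Answer: 64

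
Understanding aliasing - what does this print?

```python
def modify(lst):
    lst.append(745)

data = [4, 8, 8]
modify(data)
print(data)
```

Key concept: function modifies passed list.
Step by step:
`data = [4, 8, 8]` → data = [4, 8, 8]
`modify(data)` → data = [4, 8, 8, 745]
`print(data)` → prints [4, 8, 8, 745]

Answer: [4, 8, 8, 745]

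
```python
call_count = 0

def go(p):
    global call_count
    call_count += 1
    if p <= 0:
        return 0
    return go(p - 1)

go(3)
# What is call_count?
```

Linear recursion stepping by 1: 4 calls from p=3 down to ≤0.

Answer: 4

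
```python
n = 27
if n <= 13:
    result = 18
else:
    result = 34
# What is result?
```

Trace:
`n = 27` → n = 27
`if n <= 13: ...` → n <= 13 is False, take else branch → result = 34
So result = 34

Answer: 34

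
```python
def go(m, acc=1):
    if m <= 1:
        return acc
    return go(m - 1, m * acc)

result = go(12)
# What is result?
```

Accumulator trace (n, acc): (12, 1) -> (11, 12) -> (10, 132) -> (9, 1320) -> (8, 11880) -> (7, 95040) -> (6, 665280) -> (5, 3991680) -> (4, 19958400) -> (3, 79833600) -> (2, 239500800) -> (1, 479001600) -> return 479001600

Answer: 479001600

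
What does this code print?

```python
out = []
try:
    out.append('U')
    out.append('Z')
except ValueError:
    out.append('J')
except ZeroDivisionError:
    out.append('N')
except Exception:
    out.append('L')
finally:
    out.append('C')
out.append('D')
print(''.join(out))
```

Execution trace: 'U' (try body) → 'Z' (try body, no exception) → 'C' (finally) → 'D' (after the try/except). Output: UZCD

Answer: UZCD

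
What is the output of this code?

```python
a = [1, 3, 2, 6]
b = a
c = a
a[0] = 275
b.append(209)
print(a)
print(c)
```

Key concept: multiple aliases.
Step by step:
`a = [1, 3, 2, 6]` → a = [1, 3, 2, 6]
`b = a` → b = [1, 3, 2, 6] (same object as a)
`c = a` → c = [1, 3, 2, 6] (same object as a, b)
`a[0] = 275` → a = [275, 3, 2, 6] (same object as b, c); b = [275, 3, 2, 6] (same object as a, c); c = [275, 3, 2, 6] (same object as a, b)
`b.append(209)` → a = [275, 3, 2, 6, 209] (same object as b, c); b = [275, 3, 2, 6, 209] (same object as a, c); c = [275, 3, 2, 6, 209] (same object as a, b)
`print(a)` → prints [275, 3, 2, 6, 209]
`print(c)` → prints [275, 3, 2, 6, 209]

Answer:
[275, 3, 2, 6, 209]
[275, 3, 2, 6, 209]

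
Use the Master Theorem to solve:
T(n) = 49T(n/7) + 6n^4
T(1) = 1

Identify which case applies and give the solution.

a=49, b=7, f(n)=6n^4. log_7(49) = 2. Since c=4 > 2 and the regularity condition holds (49(n/7)^4 = (49/7^4)n^4 with 49/7^4 < 1), Case 3 applies: T(n) = Θ(f(n)) = O(n^4).

Answer: O(n^4) - Case 3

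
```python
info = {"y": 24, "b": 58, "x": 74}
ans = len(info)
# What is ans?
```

Trace:
`info = {"y": 24, "b": 58, "x": 74}` → info = {'y': 24, 'b': 58, 'x': 74}
`ans = len(info)` → ans = 3
So ans = 3

Answer: 3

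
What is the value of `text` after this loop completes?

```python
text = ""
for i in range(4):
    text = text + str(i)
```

Concatenate digits 0 to 3
`text` takes the values: "" → "0" → "01" → "012" → "0123"

Answer: "0123"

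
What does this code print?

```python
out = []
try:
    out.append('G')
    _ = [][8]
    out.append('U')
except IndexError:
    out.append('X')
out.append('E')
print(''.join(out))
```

Execution trace: 'G' (try body) → 'X' (except IndexError) → 'E' (after the try/except). Output: GXE

Answer: GXE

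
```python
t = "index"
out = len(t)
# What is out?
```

Trace:
`t = "index"` → t = 'index'
`out = len(t)` → out = 5
So out = 5

Answer: 5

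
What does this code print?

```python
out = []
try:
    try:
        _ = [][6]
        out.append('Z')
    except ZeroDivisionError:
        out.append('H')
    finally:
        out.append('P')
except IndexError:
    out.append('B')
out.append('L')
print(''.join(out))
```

Execution trace: 'P' (finally) → 'B' (outer except IndexError) → 'L' (after the try/except). Output: PBL

Answer: PBL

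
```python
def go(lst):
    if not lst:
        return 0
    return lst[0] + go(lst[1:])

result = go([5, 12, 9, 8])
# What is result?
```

5 + 12 + 9 + 8 + 0 = 34

Answer: 34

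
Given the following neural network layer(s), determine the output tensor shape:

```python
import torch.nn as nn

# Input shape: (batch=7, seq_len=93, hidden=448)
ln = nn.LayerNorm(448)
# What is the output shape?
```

Input: (7, 93, 448) -> Output: (7, 93, 448)

Answer: (7, 93, 448)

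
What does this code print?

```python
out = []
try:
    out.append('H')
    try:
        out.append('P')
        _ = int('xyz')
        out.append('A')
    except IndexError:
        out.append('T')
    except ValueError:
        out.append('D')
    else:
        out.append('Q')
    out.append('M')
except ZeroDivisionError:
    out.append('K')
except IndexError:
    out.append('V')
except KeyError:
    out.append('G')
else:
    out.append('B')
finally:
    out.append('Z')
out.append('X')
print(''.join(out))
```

Execution trace: 'H' (try body) → 'P' (inner try body) → 'D' (inner except ValueError) → 'M' (try body, no exception) → 'B' (else) → 'Z' (finally) → 'X' (after the try/except). Output: HPDMBZX

Answer: HPDMBZX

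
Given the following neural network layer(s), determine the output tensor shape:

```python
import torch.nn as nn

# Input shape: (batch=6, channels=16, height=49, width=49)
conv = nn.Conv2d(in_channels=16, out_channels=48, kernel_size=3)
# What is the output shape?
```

Input: (6, 16, 49, 49) -> Output: (6, 48, 47, 47)

Answer: (6, 48, 47, 47)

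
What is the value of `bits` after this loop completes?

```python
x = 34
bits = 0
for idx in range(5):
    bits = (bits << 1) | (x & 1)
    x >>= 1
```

Reverse lowest 5 bits of 34
`bits` takes the values: 0 → 1 → 2 → 4 → 8

Answer: 8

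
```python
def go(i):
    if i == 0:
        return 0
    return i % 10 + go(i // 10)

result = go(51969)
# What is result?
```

Sum of digits of 51969: 9 + 6 + 9 + 1 + 5 = 30

Answer: 30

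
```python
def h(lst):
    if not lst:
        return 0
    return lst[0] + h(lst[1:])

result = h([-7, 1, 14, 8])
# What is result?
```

(-7) + 1 + 14 + 8 + 0 = 16

Answer: 16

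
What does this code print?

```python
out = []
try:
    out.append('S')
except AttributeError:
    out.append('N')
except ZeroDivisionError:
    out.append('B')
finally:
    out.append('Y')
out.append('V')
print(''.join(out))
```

Execution trace: 'S' (try body, no exception) → 'Y' (finally) → 'V' (after the try/except). Output: SYV

Answer: SYV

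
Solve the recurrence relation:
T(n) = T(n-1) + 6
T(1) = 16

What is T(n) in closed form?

Unrolling: T(n) = T(1) + 6·(n-1) = 16 + 6(n-1) = 6n + 10.

Answer: T(n) = 6n + 10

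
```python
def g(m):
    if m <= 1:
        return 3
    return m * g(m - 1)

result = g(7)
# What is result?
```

g(7) = 7 * 6 * 5 * 4 * 3 * 2 * 3 = 15120

Answer: 15120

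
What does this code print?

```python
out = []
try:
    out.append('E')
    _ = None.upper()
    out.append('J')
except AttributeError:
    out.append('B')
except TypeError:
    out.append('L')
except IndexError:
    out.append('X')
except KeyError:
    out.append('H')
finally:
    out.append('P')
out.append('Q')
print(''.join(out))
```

Execution trace: 'E' (try body) → 'B' (except AttributeError) → 'P' (finally) → 'Q' (after the try/except). Output: EBPQ

Answer: EBPQ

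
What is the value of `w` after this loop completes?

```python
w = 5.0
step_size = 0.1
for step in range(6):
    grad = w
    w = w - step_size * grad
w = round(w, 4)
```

Gradient descent: w = 5.0 * (1 - 0.1)^6
`w` takes the values: 5.0 → 4.5 → 4.05 → 3.645 → 3.2805 → 2.95245 → 2.657205 → 2.6572

Answer: 2.6572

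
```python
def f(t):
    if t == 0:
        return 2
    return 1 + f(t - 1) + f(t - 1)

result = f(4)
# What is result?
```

f(t) = 1 + 2·f(t-1), f(0)=2. Closed form: (2+1)·2^4 - 1 = 47.

Answer: 47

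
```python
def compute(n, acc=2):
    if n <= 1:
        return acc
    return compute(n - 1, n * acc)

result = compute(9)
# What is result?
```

Accumulator trace (n, acc): (9, 2) -> (8, 18) -> (7, 144) -> (6, 1008) -> (5, 6048) -> (4, 30240) -> (3, 120960) -> (2, 362880) -> (1, 725760) -> return 725760

Answer: 725760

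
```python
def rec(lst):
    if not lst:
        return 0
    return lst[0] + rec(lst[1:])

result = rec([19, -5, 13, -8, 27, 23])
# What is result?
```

19 + (-5) + 13 + (-8) + 27 + 23 + 0 = 69

Answer: 69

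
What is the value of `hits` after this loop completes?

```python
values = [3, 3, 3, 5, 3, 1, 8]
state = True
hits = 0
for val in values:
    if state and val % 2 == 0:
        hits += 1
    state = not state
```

Count even values at even positions
`hits` takes the values: 0 → 1

Answer: 1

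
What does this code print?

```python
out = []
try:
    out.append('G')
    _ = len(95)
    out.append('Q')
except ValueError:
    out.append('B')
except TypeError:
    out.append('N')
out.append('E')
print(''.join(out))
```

Execution trace: 'G' (try body) → 'N' (except TypeError) → 'E' (after the try/except). Output: GNE

Answer: GNE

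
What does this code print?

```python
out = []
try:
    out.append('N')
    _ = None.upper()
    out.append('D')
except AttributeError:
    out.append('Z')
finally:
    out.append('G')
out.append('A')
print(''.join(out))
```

Execution trace: 'N' (try body) → 'Z' (except AttributeError) → 'G' (finally) → 'A' (after the try/except). Output: NZGA

Answer: NZGA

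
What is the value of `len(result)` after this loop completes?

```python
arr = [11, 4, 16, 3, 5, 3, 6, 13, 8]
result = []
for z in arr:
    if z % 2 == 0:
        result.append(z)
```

Count even numbers in [11, 4, 16, 3, 5, 3, 6, 13, 8]
`result` takes the values: [] → [4] → [4, 16] → [4, 16, 6] → [4, 16, 6, 8]
So `len(result)` = 4

Answer: 4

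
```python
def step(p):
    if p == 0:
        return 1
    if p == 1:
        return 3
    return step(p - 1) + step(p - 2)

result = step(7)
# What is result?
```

Build up from base cases: step(0)=1, step(1)=3, step(2)=4, step(3)=7, step(4)=11, step(5)=18, step(6)=29, ..., step(7)=47

Answer: 47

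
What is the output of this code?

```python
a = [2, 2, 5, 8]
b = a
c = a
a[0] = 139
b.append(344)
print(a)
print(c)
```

Key concept: multiple aliases.
Step by step:
`a = [2, 2, 5, 8]` → a = [2, 2, 5, 8]
`b = a` → b = [2, 2, 5, 8] (same object as a)
`c = a` → c = [2, 2, 5, 8] (same object as a, b)
`a[0] = 139` → a = [139, 2, 5, 8] (same object as b, c); b = [139, 2, 5, 8] (same object as a, c); c = [139, 2, 5, 8] (same object as a, b)
`b.append(344)` → a = [139, 2, 5, 8, 344] (same object as b, c); b = [139, 2, 5, 8, 344] (same object as a, c); c = [139, 2, 5, 8, 344] (same object as a, b)
`print(a)` → prints [139, 2, 5, 8, 344]
`print(c)` → prints [139, 2, 5, 8, 344]

Answer:
[139, 2, 5, 8, 344]
[139, 2, 5, 8, 344]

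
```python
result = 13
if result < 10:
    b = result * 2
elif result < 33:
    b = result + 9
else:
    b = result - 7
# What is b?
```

Trace:
`result = 13` → result = 13
`if result < 10: ...` → result < 10 is False, result < 33 is True → b = 22
So b = 22

Answer: 22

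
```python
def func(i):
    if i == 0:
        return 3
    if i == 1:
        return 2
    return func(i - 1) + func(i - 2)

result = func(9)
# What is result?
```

Build up from base cases: func(0)=3, func(1)=2, func(2)=5, func(3)=7, func(4)=12, func(5)=19, func(6)=31, ..., func(9)=131

Answer: 131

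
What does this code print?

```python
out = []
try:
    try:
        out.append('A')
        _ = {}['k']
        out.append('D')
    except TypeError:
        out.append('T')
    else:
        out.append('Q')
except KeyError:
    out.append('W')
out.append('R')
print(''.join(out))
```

Execution trace: 'A' (try body) → 'W' (outer except KeyError) → 'R' (after the try/except). Output: AWR

Answer: AWR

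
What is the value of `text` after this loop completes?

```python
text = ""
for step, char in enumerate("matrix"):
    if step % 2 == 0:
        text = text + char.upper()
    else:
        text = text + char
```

Uppercase even positions in 'matrix'
`text` takes the values: "" → "M" → "Ma" → "MaT" → "MaTr" → "MaTrI" → "MaTrIx"

Answer: "MaTrIx"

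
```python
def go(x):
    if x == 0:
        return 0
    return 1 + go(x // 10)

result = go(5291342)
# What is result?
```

Count of digits of 5291342: 7

Answer: 7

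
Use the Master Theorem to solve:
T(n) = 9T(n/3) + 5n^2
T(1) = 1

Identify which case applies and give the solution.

a=9, b=3, f(n)=5n^2. log_3(9) = 2. Since c=2 = 2, Case 2 applies: T(n) = Θ(n^log_b(a) · log n) = O(n^2 log n).

Answer: O(n^2 log n) - Case 2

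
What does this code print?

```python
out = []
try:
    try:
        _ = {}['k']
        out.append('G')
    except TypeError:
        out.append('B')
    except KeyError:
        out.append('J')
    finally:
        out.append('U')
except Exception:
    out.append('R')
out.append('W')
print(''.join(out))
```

Execution trace: 'J' (inner except KeyError) → 'U' (inner finally) → 'W' (after the try/except). Output: JUW

Answer: JUW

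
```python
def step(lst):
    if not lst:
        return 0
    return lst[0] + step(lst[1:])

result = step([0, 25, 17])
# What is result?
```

0 + 25 + 17 + 0 = 42

Answer: 42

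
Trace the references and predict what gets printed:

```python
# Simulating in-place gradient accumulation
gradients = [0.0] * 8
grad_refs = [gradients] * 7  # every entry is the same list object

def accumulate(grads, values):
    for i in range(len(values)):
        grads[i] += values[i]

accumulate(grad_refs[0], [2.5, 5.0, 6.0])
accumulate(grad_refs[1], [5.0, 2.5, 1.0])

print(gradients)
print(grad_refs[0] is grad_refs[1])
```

Key concept: gradient accumulation aliasing.
Step by step:
`gradients = [0.0] * 8` → gradients = [0.0, 0.0, 0.0, 0.0, 0.0, 0.0, 0.0, 0.0]
`grad_refs = [gradients] * 7` → grad_refs = [[0.0, 0.0, 0.0, 0.0, 0.0, 0.0, 0.0, 0.0], [0.0, 0.0, 0.0, 0.0, 0.0, 0.0, 0.0, 0.0], [0.0, 0.0, 0.0, 0.0, 0.0, 0.0, 0.0, 0.0], [0.0, 0.0, 0.0, 0.0, 0.0, 0.0, 0.0, 0.0], [0.0, 0.0, 0.0, 0.0, 0.0, 0.0, 0.0, 0.0], [0.0, 0.0, 0.0, 0.0, 0.0, 0.0, 0.0, 0.0], [0.0, 0.0, 0.0, 0.0, 0.0, 0.0, 0.0, 0.0]]
`accumulate(grad_refs[0], [2.5, 5.0, 6.0])` → gradients = [2.5, 5.0, 6.0, 0.0, 0.0, 0.0, 0.0, 0.0]; grad_refs = [[2.5, 5.0, 6.0, 0.0, 0.0, 0.0, 0.0, 0.0], [2.5, 5.0, 6.0, 0.0, 0.0, 0.0, 0.0, 0.0], [2.5, 5.0, 6.0, 0.0, 0.0, 0.0, 0.0, 0.0], [2.5, 5.0, 6.0, 0.0, 0.0, 0.0, 0.0, 0.0], [2.5, 5.0, 6.0, 0.0, 0.0, 0.0, 0.0, 0.0], [2.5, 5.0, 6.0, 0.0, 0.0, 0.0, 0.0, 0.0], [2.5, 5.0, 6.0, 0.0, 0.0, 0.0, 0.0, 0.0]]
`accumulate(grad_refs[1], [5.0, 2.5, 1.0])` → gradients = [7.5, 7.5, 7.0, 0.0, 0.0, 0.0, 0.0, 0.0]; grad_refs = [[7.5, 7.5, 7.0, 0.0, 0.0, 0.0, 0.0, 0.0], [7.5, 7.5, 7.0, 0.0, 0.0, 0.0, 0.0, 0.0], [7.5, 7.5, 7.0, 0.0, 0.0, 0.0, 0.0, 0.0], [7.5, 7.5, 7.0, 0.0, 0.0, 0.0, 0.0, 0.0], [7.5, 7.5, 7.0, 0.0, 0.0, 0.0, 0.0, 0.0], [7.5, 7.5, 7.0, 0.0, 0.0, 0.0, 0.0, 0.0], [7.5, 7.5, 7.0, 0.0, 0.0, 0.0, 0.0, 0.0]]
`print(gradients)` → prints [7.5, 7.5, 7.0, 0.0, 0.0, 0.0, 0.0, 0.0]
`print(grad_refs[0] is grad_refs[1])` → prints True

Answer:
[7.5, 7.5, 7.0, 0.0, 0.0, 0.0, 0.0, 0.0]
True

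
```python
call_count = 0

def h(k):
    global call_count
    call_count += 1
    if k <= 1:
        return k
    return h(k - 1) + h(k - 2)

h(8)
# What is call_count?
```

Calls(k) = 1 + Calls(k-1) + Calls(k-2); Calls(0)=Calls(1)=1. For k=8 this gives 67.

Answer: 67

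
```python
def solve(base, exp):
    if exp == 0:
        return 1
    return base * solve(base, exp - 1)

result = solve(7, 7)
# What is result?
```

solve(7, 7) = 7 * 7 * 7 * 7 * 7 * 7 * 7 = 823543

Answer: 823543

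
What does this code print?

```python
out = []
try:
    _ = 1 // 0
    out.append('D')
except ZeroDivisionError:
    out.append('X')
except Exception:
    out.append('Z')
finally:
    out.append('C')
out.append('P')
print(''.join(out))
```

Execution trace: 'X' (except ZeroDivisionError) → 'C' (finally) → 'P' (after the try/except). Output: XCP

Answer: XCP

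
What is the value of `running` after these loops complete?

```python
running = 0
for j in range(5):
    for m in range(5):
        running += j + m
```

Sum of all j+m for j,m in 5x5
`running` takes the values: 0 → 1 → 3 → 6 → 10 → 11 → 13 → 16 → 20 → 25 → 27 → 30 → 34 → 39 → 45 → 48 → 52 → 57 → 63 → 70 → 74 → 79 → 85 → 92 → 100

Answer: 100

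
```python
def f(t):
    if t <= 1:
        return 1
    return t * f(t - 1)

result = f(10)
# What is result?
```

f(10) = 10 * 9 * 8 * 7 * 6 * 5 * 4 * 3 * 2 * 1 = 3628800

Answer: 3628800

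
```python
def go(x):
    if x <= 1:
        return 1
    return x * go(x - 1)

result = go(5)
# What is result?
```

go(5) = 5 * 4 * 3 * 2 * 1 = 120

Answer: 120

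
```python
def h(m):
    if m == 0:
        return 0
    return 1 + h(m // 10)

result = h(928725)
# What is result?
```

Count of digits of 928725: 6

Answer: 6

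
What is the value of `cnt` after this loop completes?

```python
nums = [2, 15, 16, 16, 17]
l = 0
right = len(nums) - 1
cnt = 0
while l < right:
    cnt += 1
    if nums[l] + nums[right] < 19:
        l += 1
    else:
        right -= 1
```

Steps to find pair summing to 19
`cnt` takes the values: 0 → 1 → 2 → 3 → 4

Answer: 4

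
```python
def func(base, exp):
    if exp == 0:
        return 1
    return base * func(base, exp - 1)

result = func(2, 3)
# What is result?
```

func(2, 3) = 2 * 2 * 2 = 8

Answer: 8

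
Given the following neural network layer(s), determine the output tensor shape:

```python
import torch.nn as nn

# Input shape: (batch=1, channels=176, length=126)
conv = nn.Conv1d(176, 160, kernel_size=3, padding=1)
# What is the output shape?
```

Input: (1, 176, 126) -> Output: (1, 160, 126)

Answer: (1, 160, 126)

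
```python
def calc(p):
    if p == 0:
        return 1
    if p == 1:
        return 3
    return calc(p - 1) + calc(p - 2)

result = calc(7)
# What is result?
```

Build up from base cases: calc(0)=1, calc(1)=3, calc(2)=4, calc(3)=7, calc(4)=11, calc(5)=18, calc(6)=29, ..., calc(7)=47

Answer: 47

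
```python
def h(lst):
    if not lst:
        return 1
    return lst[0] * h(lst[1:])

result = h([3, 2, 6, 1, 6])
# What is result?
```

Product over [3, 2, 6, 1, 6] = 3 * 2 * 6 * 1 * 6 = 216

Answer: 216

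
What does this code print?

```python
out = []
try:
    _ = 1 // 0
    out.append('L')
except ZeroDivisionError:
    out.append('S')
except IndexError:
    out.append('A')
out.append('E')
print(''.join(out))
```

Execution trace: 'S' (except ZeroDivisionError) → 'E' (after the try/except). Output: SE

Answer: SE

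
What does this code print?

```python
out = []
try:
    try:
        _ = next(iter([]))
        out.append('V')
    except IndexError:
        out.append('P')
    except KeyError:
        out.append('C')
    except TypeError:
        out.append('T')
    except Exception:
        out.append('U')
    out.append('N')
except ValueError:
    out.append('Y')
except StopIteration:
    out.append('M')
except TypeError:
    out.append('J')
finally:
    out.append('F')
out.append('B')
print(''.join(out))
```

Execution trace: 'U' (inner except Exception) → 'N' (try body, no exception) → 'F' (finally) → 'B' (after the try/except). Output: UNFB

Answer: UNFB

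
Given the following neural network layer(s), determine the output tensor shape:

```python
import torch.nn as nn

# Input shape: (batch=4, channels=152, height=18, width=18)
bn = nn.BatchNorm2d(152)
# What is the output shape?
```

Input: (4, 152, 18, 18) -> Output: (4, 152, 18, 18)

Answer: (4, 152, 18, 18)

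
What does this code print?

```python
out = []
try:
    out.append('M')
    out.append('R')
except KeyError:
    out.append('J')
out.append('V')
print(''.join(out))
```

Execution trace: 'M' (try body) → 'R' (try body, no exception) → 'V' (after the try/except). Output: MRV

Answer: MRV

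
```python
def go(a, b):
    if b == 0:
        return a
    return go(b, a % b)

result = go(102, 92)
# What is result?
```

go(102, 92) -> go(92, 10) -> go(10, 2) -> go(2, 0) -> 2

Answer: 2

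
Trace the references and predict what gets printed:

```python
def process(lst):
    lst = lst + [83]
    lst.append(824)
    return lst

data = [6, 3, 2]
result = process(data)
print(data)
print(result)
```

Key concept: rebinding parameter vs mutation.
Step by step:
`data = [6, 3, 2]` → data = [6, 3, 2]
`result = process(data)` → result = [6, 3, 2, 83, 824]
`print(data)` → prints [6, 3, 2]
`print(result)` → prints [6, 3, 2, 83, 824]

Answer:
[6, 3, 2]
[6, 3, 2, 83, 824]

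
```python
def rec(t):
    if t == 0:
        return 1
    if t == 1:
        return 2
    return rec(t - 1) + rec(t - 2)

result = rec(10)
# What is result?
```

Build up from base cases: rec(0)=1, rec(1)=2, rec(2)=3, rec(3)=5, rec(4)=8, rec(5)=13, rec(6)=21, ..., rec(10)=144

Answer: 144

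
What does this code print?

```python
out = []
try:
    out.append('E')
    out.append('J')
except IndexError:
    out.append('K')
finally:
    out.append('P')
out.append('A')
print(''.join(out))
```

Execution trace: 'E' (try body) → 'J' (try body, no exception) → 'P' (finally) → 'A' (after the try/except). Output: EJPA

Answer: EJPA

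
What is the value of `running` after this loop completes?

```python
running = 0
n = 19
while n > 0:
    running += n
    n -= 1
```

Sum 19 down to 1
`running` takes the values: 0 → 19 → 37 → 54 → 70 → 85 → 99 → 112 → 124 → 135 → 145 → 154 → 162 → 169 → 175 → 180 → 184 → 187 → 189 → 190

Answer: 190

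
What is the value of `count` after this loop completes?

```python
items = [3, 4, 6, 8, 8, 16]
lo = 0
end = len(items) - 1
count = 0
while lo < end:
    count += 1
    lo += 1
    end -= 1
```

Iterations until pointers meet (list length 6)
`count` takes the values: 0 → 1 → 2 → 3

Answer: 3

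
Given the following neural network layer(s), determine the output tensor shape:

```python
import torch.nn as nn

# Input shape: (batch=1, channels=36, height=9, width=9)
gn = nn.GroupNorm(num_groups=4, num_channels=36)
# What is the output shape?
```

Input: (1, 36, 9, 9) -> Output: (1, 36, 9, 9)

Answer: (1, 36, 9, 9)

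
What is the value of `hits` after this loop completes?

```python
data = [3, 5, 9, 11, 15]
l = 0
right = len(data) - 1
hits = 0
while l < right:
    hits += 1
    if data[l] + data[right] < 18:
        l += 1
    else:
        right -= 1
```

Steps to find pair summing to 18
`hits` takes the values: 0 → 1 → 2 → 3 → 4

Answer: 4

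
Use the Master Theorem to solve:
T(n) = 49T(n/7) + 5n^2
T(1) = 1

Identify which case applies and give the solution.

a=49, b=7, f(n)=5n^2. log_7(49) = 2. Since c=2 = 2, Case 2 applies: T(n) = Θ(n^log_b(a) · log n) = O(n^2 log n).

Answer: O(n^2 log n) - Case 2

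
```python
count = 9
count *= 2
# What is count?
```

Trace:
`count = 9` → count = 9
`count *= 2` → count = 18
So count = 18

Answer: 18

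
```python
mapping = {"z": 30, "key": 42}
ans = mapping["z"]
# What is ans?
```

Trace:
`mapping = {"z": 30, "key": 42}` → mapping = {'z': 30, 'key': 42}
`ans = mapping["z"]` → ans = 30
So ans = 30

Answer: 30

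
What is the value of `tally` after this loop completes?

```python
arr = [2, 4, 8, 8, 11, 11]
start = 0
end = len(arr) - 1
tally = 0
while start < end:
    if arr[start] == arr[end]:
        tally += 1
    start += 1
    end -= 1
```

Count matching pairs from ends
`tally` takes the values: 0 → 1

Answer: 1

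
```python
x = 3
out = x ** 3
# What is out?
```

Trace:
`x = 3` → x = 3
`out = x ** 3` → out = 27
So out = 27

Answer: 27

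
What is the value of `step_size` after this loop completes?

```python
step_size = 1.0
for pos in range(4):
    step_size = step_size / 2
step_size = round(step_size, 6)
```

Halving LR 4 times: 1 / 2^4
`step_size` takes the values: 1.0 → 0.5 → 0.25 → 0.125 → 0.0625

Answer: 0.0625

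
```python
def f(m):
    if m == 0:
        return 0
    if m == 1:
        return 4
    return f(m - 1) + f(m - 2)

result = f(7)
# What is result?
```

Build up from base cases: f(0)=0, f(1)=4, f(2)=4, f(3)=8, f(4)=12, f(5)=20, f(6)=32, ..., f(7)=52

Answer: 52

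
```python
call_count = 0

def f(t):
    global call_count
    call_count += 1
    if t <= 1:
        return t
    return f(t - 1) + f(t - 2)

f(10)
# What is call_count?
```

Calls(t) = 1 + Calls(t-1) + Calls(t-2); Calls(0)=Calls(1)=1. For t=10 this gives 177.

Answer: 177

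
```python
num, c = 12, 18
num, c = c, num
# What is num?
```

Trace:
`num, c = 12, 18` → num = 12; c = 18
`num, c = c, num` → num = 18; c = 12
So num = 18

Answer: 18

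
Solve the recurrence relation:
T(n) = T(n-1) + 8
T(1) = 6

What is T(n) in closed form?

Unrolling: T(n) = T(1) + 8·(n-1) = 6 + 8(n-1) = 8n - 2.

Answer: T(n) = 8n - 2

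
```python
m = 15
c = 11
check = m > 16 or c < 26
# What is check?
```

Trace:
`m = 15` → m = 15
`c = 11` → c = 11
`check = m > 16 or c < 26` → check = True
So check = True

Answer: True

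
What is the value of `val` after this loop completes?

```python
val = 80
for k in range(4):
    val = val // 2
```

Halve 4 times: 80 // 2^4 = 5
`val` takes the values: 80 → 40 → 20 → 10 → 5

Answer: 5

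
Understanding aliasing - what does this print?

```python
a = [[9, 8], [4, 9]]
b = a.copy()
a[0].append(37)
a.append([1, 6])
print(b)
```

Key concept: shallow copy with nested lists.
Step by step:
`a = [[9, 8], [4, 9]]` → a = [[9, 8], [4, 9]]
`b = a.copy()` → b = [[9, 8], [4, 9]]
`a[0].append(37)` → a = [[9, 8, 37], [4, 9]]; b = [[9, 8, 37], [4, 9]]
`a.append([1, 6])` → a = [[9, 8, 37], [4, 9], [1, 6]]
`print(b)` → prints [[9, 8, 37], [4, 9]]

Answer: [[9, 8, 37], [4, 9]]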